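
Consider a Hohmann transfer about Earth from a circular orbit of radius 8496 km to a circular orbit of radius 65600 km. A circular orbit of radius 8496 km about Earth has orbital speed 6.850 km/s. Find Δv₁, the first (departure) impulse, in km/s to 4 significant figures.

From the circular-orbit relation v² = μ/r at r = 8496 km: μ = v²r = (6.850)² × 8496 = 3.98654×10^5 km³/s².
Transfer-ellipse semi-major axis a_t = (r₁ + r₂)/2 = (8496 + 65600)/2 = 37048 km.
On the circular orbit at r = 8496 km, v_c = √(μ/r) = 6.850 km/s.
Transfer-orbit speed at the same r (vis-viva, a = a_t): v_t = √[μ(2/r − 1/a_t)] = 9.115 km/s.
Δv₁ = |v_t − v_c| = |9.115 − 6.850| = 2.265 km/s.

Δv₁ = 2.265 km/s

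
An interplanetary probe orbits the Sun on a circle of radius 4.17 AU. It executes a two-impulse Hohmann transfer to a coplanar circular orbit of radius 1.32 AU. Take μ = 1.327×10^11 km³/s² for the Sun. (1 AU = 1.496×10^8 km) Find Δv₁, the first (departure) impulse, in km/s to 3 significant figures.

Δv₁ = 4.47 km/s

In km: r₁ = 4.17 × 1.496×10^8 = 6.23832×10^8 km; r₂ = 1.32 × 1.496×10^8 = 1.97472×10^8 km.
The Hohmann ellipse has a_t = (r₁ + r₂)/2 = 4.10652×10^8 km.
Circular speed at r = 6.23832×10^8 km: v_c = √(μ/r) = 14.585 km/s.
Transfer-orbit speed at the same r (vis-viva, a = a_t): v_t = √[μ(2/r − 1/a_t)] = 10.114 km/s.
Δv₁ = |v_t − v_c| = |10.114 − 14.585| = 4.471 km/s.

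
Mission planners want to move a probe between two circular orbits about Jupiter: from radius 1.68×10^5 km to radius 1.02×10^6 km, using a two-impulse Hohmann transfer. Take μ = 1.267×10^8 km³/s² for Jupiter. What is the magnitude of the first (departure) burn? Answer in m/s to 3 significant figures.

Δv₁ = 8520 m/s

Transfer-ellipse semi-major axis a_t = (r₁ + r₂)/2 = (1.680×10^5 + 1.020×10^6)/2 = 5.940×10^5 km.
On the circular orbit at r = 1.680×10^5 km, v_c = √(μ/r) = 27.46210 km/s.
Transfer-orbit speed at the same r (vis-viva, a = a_t): v_t = √[μ(2/r − 1/a_t)] = 35.98658 km/s.
Δv₁ = |v_t − v_c| = |35.98658 − 27.46210| = 8.524 km/s.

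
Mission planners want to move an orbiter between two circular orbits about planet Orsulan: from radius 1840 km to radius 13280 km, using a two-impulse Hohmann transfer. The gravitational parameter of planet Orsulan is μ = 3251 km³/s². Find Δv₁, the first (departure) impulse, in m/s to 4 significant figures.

Δv₁ = 432.5 m/s

The Hohmann ellipse has a_t = (r₁ + r₂)/2 = 7560 km.
On the circular orbit at r = 1840 km, v_c = √(μ/r) = 1.3292 km/s.
Vis-viva on the transfer ellipse at r = 1840 km gives v_t = √[μ(2/r − 1/a_t)] = 1.7617 km/s.
Δv₁ = |v_t − v_c| = |1.7617 − 1.3292| = 0.4325 km/s.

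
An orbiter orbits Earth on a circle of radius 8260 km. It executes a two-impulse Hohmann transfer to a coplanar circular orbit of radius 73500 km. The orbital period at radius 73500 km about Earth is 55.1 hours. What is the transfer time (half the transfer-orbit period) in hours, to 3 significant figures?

From Kepler's third law T² = 4π²r³/μ at r = 73500 km, T = 55.1 hours = 55.1 × 3600 s = 1.9836×10^5 s: μ = 4π²r³/T² = 3.98395×10^5 km³/s².
Semi-major axis of the transfer orbit: a_t = (8260 + 73500)/2 = 40880 km.
Transfer time t = π√(a_t³/μ) = π√((40880)³ / 3.98395×10^5) = 41140 s.
Converting: 41140 s ÷ 3600 s/hour = 11.4 hours.

t = 11.4 hours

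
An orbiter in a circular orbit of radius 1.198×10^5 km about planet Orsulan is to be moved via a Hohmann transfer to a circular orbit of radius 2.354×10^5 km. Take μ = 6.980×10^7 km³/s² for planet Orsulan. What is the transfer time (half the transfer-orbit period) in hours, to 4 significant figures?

Semi-major axis of the transfer orbit: a_t = (1.198×10^5 + 2.354×10^5)/2 = 1.776×10^5 km.
Half the transfer-orbit period gives t = π√(a_t³/μ) = 28144 s.
Converting: 28144 s ÷ 3600 s/hour = 7.818 hours.

t = 7.818 hours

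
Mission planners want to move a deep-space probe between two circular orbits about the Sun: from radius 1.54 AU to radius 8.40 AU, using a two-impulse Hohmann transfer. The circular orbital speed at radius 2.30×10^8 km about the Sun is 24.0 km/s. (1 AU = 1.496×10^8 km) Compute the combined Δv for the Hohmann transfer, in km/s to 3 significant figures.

From the circular-orbit relation v² = μ/r at r = 2.30×10^8 km: μ = v²r = (24.0)² × 2.30×10^8 = 1.32480×10^11 km³/s².
In km: r₁ = 1.54 × 1.496×10^8 = 2.30384×10^8 km; r₂ = 8.40 × 1.496×10^8 = 1.25664×10^9 km.
Transfer-ellipse semi-major axis a_t = (r₁ + r₂)/2 = (2.30384×10^8 + 1.25664×10^9)/2 = 7.43512×10^8 km.
Circular speed at r₁: v₁ = √(μ/r₁) = √(1.32480×10^11/2.30384×10^8) = 23.980 km/s.
Transfer-orbit speed at r₁ (v² = μ(2/r − 1/a)): v_p = √[μ(2/r₁ − 1/a_t)] = 31.175 km/s.
First burn Δv₁ = |v_p − v₁| = 7.195 km/s.
At r₂, v₂ = √(μ/r₂) = 10.2676 km/s.
Transfer-orbit speed at r₂: v_a = √[μ(2/r₂ − 1/a_t)] = 5.71547 km/s.
Second burn Δv₂ = |v₂ − v_a| = 4.552 km/s.
Total Δv = Δv₁ + Δv₂ = 11.75 km/s.

Δv = 11.7 km/s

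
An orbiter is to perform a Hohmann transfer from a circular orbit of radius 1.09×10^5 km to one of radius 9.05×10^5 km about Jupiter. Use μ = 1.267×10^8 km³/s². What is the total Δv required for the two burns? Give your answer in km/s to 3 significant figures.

Δv = 17.8 km/s

The Hohmann ellipse has a_t = (r₁ + r₂)/2 = 5.070×10^5 km.
At r₁ the circular-orbit speed is v₁ = √(μ/r₁) = 34.094 km/s.
On the transfer ellipse at r₁, v² = μ(2/r − 1/a) gives v_p = √[μ(2/r₁ − 1/a_t)] = 45.551 km/s.
First burn Δv₁ = |v_p − v₁| = 11.457 km/s.
Circular speed at r₂: v₂ = √(μ/r₂) = 11.83216 km/s.
Transfer-orbit speed at r₂: v_a = √[μ(2/r₂ − 1/a_t)] = 5.486221 km/s.
Second burn Δv₂ = |v₂ − v_a| = 6.3459 km/s.
Δv = Δv₁ + Δv₂ = 11.457 + 6.3459 = 17.80 km/s.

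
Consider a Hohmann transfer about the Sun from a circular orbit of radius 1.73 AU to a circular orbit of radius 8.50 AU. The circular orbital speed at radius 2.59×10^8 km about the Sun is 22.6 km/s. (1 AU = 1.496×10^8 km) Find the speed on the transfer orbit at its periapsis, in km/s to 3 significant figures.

v = 29.1 km/s

From the circular-orbit relation v² = μ/r at r = 2.59×10^8 km: μ = v²r = (22.6)² × 2.59×10^8 = 1.32287×10^11 km³/s².
In km: r₁ = 1.73 × 1.496×10^8 = 2.58808×10^8 km; r₂ = 8.50 × 1.496×10^8 = 1.2716×10^9 km.
Semi-major axis of the transfer orbit: a_t = (2.58808×10^8 + 1.2716×10^9)/2 = 7.65204×10^8 km.
At periapsis, r = 2.58808×10^8 km.
From the vis-viva equation, v = √[μ(2/r − 1/a_t)] = 29.14 km/s.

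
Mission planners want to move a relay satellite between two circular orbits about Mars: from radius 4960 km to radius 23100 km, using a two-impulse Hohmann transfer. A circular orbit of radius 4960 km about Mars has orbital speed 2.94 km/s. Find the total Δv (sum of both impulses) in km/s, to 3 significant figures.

Δv = 1.38 km/s

From the circular-orbit relation v² = μ/r at r = 4960 km: μ = v²r = (2.94)² × 4960 = 42872.3 km³/s².
Transfer-ellipse semi-major axis a_t = (r₁ + r₂)/2 = (4960 + 23100)/2 = 14030 km.
Circular speed at r₁: v₁ = √(μ/r₁) = √(42872.3/4960) = 2.9400 km/s.
Transfer-orbit speed at r₁ (vis-viva equation): v_p = √[μ(2/r₁ − 1/a_t)] = 3.7725 km/s.
First burn Δv₁ = |v_p − v₁| = 0.8325 km/s.
At r₂, v₂ = √(μ/r₂) = 1.3623 km/s.
Transfer-orbit speed at r₂: v_a = √[μ(2/r₂ − 1/a_t)] = 0.81002 km/s.
Second burn Δv₂ = |v₂ − v_a| = 0.5523 km/s.
Δv = Δv₁ + Δv₂ = 0.8325 + 0.5523 = 1.385 km/s.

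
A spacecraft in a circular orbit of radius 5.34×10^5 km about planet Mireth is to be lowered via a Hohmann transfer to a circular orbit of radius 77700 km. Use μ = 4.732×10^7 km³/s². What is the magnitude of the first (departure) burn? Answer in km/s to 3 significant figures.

Transfer-ellipse semi-major axis a_t = (r₁ + r₂)/2 = (5.340×10^5 + 77700)/2 = 3.0585×10^5 km.
Circular speed at r = 5.340×10^5 km: v_c = √(μ/r) = 9.414 km/s.
Vis-viva on the transfer ellipse at r = 5.340×10^5 km gives v_t = √[μ(2/r − 1/a_t)] = 4.745 km/s.
Δv₁ = |v_t − v_c| = |4.745 − 9.414| = 4.669 km/s.

Δv₁ = 4.67 km/s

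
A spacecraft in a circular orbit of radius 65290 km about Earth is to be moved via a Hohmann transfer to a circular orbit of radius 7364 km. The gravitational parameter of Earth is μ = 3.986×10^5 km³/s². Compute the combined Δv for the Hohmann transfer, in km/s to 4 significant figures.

Δv = 3.864 km/s

Semi-major axis of the transfer orbit: a_t = (65290 + 7364)/2 = 36327 km.
At r₁ the circular-orbit speed is v₁ = √(μ/r₁) = 2.4708 km/s.
On the transfer ellipse at r₁, vis-viva gives v_a = √[μ(2/r₁ − 1/a_t)] = 1.1125 km/s.
First burn Δv₁ = |v_a − v₁| = 1.358 km/s.
At r₂, v₂ = √(μ/r₂) = 7.357 km/s.
Transfer-orbit speed at r₂: v_p = √[μ(2/r₂ − 1/a_t)] = 9.863 km/s.
Second burn Δv₂ = |v₂ − v_p| = 2.506 km/s.
Δv = Δv₁ + Δv₂ = 1.358 + 2.506 = 3.864 km/s.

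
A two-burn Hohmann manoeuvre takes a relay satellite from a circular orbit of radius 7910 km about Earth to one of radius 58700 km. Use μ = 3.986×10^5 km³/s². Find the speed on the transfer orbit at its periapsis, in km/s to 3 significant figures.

v = 9.42 km/s

Semi-major axis of the transfer orbit: a_t = (7910 + 58700)/2 = 33305 km.
The periapsis of the transfer ellipse is at r = 7910 km.
Applying v² = μ(2/r − 1/a_t): v = 9.424 km/s.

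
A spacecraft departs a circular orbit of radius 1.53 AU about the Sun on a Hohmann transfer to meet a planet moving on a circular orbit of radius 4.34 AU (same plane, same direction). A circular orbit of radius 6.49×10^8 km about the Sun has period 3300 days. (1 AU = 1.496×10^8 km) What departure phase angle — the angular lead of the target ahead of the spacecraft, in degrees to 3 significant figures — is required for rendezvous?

φ = 79.9°

From Kepler's third law T² = 4π²r³/μ at r = 6.49×10^8 km, T = 3300 days = 3300 × 86400 s = 2.8512×10^8 s: μ = 4π²r³/T² = 1.32751×10^11 km³/s².
In km: r₁ = 1.53 × 1.496×10^8 = 2.28888×10^8 km; r₂ = 4.34 × 1.496×10^8 = 6.49264×10^8 km.
Transfer-ellipse semi-major axis a_t = (r₁ + r₂)/2 = (2.28888×10^8 + 6.49264×10^8)/2 = 4.39076×10^8 km.
The half-period of the transfer ellipse is t = π√(a_t³/μ) = 7.933×10^7 s.
The target's mean motion on its circular orbit is ω₂ = √(μ/r₂³) = 2.202×10^-8 rad/s.
Angle swept by the target during transfer: ω₂·t = 1.747 rad = 100.1°.
The spacecraft traverses 180° on the transfer ellipse, so the target must lead by 180° − 100.1° = 79.9°.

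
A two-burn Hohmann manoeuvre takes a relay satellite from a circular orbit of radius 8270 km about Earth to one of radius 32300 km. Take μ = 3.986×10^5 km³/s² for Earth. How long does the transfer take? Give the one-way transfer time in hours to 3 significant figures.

Transfer-ellipse semi-major axis a_t = (r₁ + r₂)/2 = (8270 + 32300)/2 = 20285 km.
Transfer time t = π√(a_t³/μ) = π√((20285)³ / 3.986×10^5) = 14380 s.
Converting: 14380 s ÷ 3600 s/hour = 3.99 hours.

t = 3.99 hours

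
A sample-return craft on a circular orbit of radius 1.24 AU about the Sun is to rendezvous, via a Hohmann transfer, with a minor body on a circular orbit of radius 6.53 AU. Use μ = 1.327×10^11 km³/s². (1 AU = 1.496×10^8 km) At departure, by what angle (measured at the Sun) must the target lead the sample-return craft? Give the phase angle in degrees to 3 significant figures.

In km: r₁ = 1.24 × 1.496×10^8 = 1.85504×10^8 km; r₂ = 6.53 × 1.496×10^8 = 9.76888×10^8 km.
Semi-major axis of the transfer orbit: a_t = (1.85504×10^8 + 9.76888×10^8)/2 = 5.81196×10^8 km.
The half-period of the transfer ellipse is t = π√(a_t³/μ) = 1.2084×10^8 s.
Target angular speed ω₂ = √(μ/r₂³) = 1.1931×10^-8 rad/s.
Angle swept by the target during transfer: ω₂·t = 1.4417 rad = 82.60°.
Arrival is 180° from departure on the ellipse, so φ = 180° − 82.60° = 97.4°.

φ = 97.4°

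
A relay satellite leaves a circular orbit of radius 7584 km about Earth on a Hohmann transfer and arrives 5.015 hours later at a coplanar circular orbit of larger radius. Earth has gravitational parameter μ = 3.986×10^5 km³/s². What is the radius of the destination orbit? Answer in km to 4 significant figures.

Transfer time t = 5.015 hours = 18054 s, and t = π√(a_t³/μ).
So a_t = (μ t²/π²)^(1/3) = (3.986×10^5 × (18054)² / π²)^(1/3) = 23612 km.
Since a_t = (r₁ + r₂)/2, r₂ = 2a_t − r₁ = 2×23612 − 7584 = 39640 km.

r₂ = 39640 km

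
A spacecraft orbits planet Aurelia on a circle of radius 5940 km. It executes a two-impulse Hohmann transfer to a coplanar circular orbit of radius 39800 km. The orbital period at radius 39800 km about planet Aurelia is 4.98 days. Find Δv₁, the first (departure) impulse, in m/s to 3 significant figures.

From Kepler's third law T² = 4π²r³/μ at r = 39800 km, T = 4.98 days = 4.98 × 86400 s = 4.30272×10^5 s: μ = 4π²r³/T² = 13443.8 km³/s².
Transfer-ellipse semi-major axis a_t = (r₁ + r₂)/2 = (5940 + 39800)/2 = 22870 km.
Circular speed at r = 5940 km: v_c = √(μ/r) = 1.5044 km/s.
Vis-viva on the transfer ellipse at r = 5940 km gives v_t = √[μ(2/r − 1/a_t)] = 1.9846 km/s.
Δv₁ = |v_t − v_c| = |1.9846 − 1.5044| = 0.4802 km/s.

Δv₁ = 480 m/s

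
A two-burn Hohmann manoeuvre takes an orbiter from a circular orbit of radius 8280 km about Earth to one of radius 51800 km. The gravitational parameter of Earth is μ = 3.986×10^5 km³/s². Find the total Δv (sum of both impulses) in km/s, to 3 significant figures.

The Hohmann ellipse has a_t = (r₁ + r₂)/2 = 30040 km.
At r₁ the circular-orbit speed is v₁ = √(μ/r₁) = 6.9383 km/s.
On the transfer ellipse at r₁, v² = μ(2/r − 1/a) gives v_p = √[μ(2/r₁ − 1/a_t)] = 9.1110 km/s.
First burn Δv₁ = |v_p − v₁| = 2.1727 km/s.
At r₂, v₂ = √(μ/r₂) = 2.7740 km/s.
Transfer-orbit speed at r₂: v_a = √[μ(2/r₂ − 1/a_t)] = 1.4564 km/s.
Second burn Δv₂ = |v₂ − v_a| = 1.3176 km/s.
Total Δv = Δv₁ + Δv₂ = 3.490 km/s.

Δv = 3.49 km/s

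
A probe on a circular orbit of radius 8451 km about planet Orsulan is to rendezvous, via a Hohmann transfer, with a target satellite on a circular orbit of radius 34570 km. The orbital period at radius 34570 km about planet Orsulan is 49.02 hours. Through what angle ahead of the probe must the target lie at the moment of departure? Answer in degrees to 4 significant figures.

φ = 91.65°

From Kepler's third law T² = 4π²r³/μ at r = 34570 km, T = 49.02 hours = 49.02 × 3600 s = 1.76472×10^5 s: μ = 4π²r³/T² = 52372.9 km³/s².
The Hohmann ellipse has a_t = (r₁ + r₂)/2 = 21510.5 km.
The half-period of the transfer ellipse is t = π√(a_t³/μ) = 43310 s.
The target's mean motion on its circular orbit is ω₂ = √(μ/r₂³) = 3.560×10^-5 rad/s.
Angle swept by the target during transfer: ω₂·t = 1.542 rad = 88.35°.
The probe traverses 180° on the transfer ellipse, so the target must lead by 180° − 88.35° = 91.65°.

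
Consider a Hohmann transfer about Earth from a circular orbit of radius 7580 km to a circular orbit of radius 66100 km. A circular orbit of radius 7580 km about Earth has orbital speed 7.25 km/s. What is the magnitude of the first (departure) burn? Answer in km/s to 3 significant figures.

From the circular-orbit relation v² = μ/r at r = 7580 km: μ = v²r = (7.25)² × 7580 = 3.98424×10^5 km³/s².
The Hohmann ellipse has a_t = (r₁ + r₂)/2 = 36840 km.
On the circular orbit at r = 7580 km, v_c = √(μ/r) = 7.250 km/s.
Vis-viva on the transfer ellipse at r = 7580 km gives v_t = √[μ(2/r − 1/a_t)] = 9.711 km/s.
Δv₁ = |v_t − v_c| = |9.711 − 7.250| = 2.461 km/s.

Δv₁ = 2.46 km/s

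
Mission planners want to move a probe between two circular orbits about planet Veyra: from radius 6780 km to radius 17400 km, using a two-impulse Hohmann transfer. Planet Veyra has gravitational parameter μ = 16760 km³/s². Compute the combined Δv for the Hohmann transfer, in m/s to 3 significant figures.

Semi-major axis of the transfer orbit: a_t = (6780 + 17400)/2 = 12090 km.
At r₁ the circular-orbit speed is v₁ = √(μ/r₁) = 1.5723 km/s.
Transfer-orbit speed at r₁ (v² = μ(2/r − 1/a)): v_p = √[μ(2/r₁ − 1/a_t)] = 1.8862 km/s.
First burn Δv₁ = |v_p − v₁| = 0.3139 km/s.
Circular speed at r₂: v₂ = √(μ/r₂) = 0.98144 km/s.
Transfer-orbit speed at r₂: v_a = √[μ(2/r₂ − 1/a_t)] = 0.73496 km/s.
Second burn Δv₂ = |v₂ − v_a| = 0.2465 km/s.
Δv = Δv₁ + Δv₂ = 0.3139 + 0.2465 = 0.5604 km/s.

Δv = 560 m/s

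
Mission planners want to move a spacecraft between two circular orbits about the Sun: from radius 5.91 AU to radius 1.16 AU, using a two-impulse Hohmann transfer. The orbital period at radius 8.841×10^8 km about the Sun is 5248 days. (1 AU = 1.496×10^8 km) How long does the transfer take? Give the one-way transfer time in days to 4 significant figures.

From Kepler's third law T² = 4π²r³/μ at r = 8.841×10^8 km, T = 5248 days = 5248 × 86400 s = 4.534272×10^8 s: μ = 4π²r³/T² = 1.32693×10^11 km³/s².
In km: r₁ = 5.91 × 1.496×10^8 = 8.84136×10^8 km; r₂ = 1.16 × 1.496×10^8 = 1.73536×10^8 km.
Semi-major axis of the transfer orbit: a_t = (8.84136×10^8 + 1.73536×10^8)/2 = 5.28836×10^8 km.
Half the transfer-orbit period gives t = π√(a_t³/μ) = 1.049×10^8 s.
Converting: 1.049×10^8 s ÷ 86400 s/day = 1214 days.

t = 1214 days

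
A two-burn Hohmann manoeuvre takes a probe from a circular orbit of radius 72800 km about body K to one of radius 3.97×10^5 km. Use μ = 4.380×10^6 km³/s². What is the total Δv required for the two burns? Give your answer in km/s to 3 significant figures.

Semi-major axis of the transfer orbit: a_t = (72800 + 3.970×10^5)/2 = 2.349×10^5 km.
At r₁ the circular-orbit speed is v₁ = √(μ/r₁) = 7.75660 km/s.
On the transfer ellipse at r₁, v² = μ(2/r − 1/a) gives v_p = √[μ(2/r₁ − 1/a_t)] = 10.0838 km/s.
First burn Δv₁ = |v_p − v₁| = 2.3272 km/s.
At r₂, v₂ = √(μ/r₂) = 3.32156 km/s.
Transfer-orbit speed at r₂: v_a = √[μ(2/r₂ − 1/a_t)] = 1.84912 km/s.
Second burn Δv₂ = |v₂ − v_a| = 1.4724 km/s.
Δv = Δv₁ + Δv₂ = 2.3272 + 1.4724 = 3.800 km/s.

Δv = 3.80 km/s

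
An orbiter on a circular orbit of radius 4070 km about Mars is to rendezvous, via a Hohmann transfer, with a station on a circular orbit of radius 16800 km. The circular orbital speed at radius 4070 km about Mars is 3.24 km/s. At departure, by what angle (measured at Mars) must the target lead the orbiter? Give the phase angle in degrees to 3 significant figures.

φ = 91.9°

From the circular-orbit relation v² = μ/r at r = 4070 km: μ = v²r = (3.24)² × 4070 = 42725.2 km³/s².
Semi-major axis of the transfer orbit: a_t = (4070 + 16800)/2 = 10435 km.
Transfer time t = π√(a_t³/μ) = 16201.2 s.
Target angular speed ω₂ = √(μ/r₂³) = 9.49245×10^-5 rad/s.
Angle swept by the target during transfer: ω₂·t = 1.53789 rad = 88.11°.
The orbiter traverses 180° on the transfer ellipse, so the target must lead by 180° − 88.11° = 91.9°.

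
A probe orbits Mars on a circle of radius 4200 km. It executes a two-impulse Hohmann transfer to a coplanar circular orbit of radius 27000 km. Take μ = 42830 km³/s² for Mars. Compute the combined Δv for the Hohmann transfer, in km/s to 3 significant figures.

Δv = 1.61 km/s

Transfer-ellipse semi-major axis a_t = (r₁ + r₂)/2 = (4200 + 27000)/2 = 15600 km.
Circular speed at r₁: v₁ = √(μ/r₁) = √(42830/4200) = 3.193 km/s.
On the transfer ellipse at r₁, vis-viva gives v_p = √[μ(2/r₁ − 1/a_t)] = 4.201 km/s.
First burn Δv₁ = |v_p − v₁| = 1.008 km/s.
At r₂, v₂ = √(μ/r₂) = 1.2595 km/s.
Transfer-orbit speed at r₂: v_a = √[μ(2/r₂ − 1/a_t)] = 0.65351 km/s.
Second burn Δv₂ = |v₂ − v_a| = 0.6060 km/s.
Δv = Δv₁ + Δv₂ = 1.008 + 0.6060 = 1.614 km/s.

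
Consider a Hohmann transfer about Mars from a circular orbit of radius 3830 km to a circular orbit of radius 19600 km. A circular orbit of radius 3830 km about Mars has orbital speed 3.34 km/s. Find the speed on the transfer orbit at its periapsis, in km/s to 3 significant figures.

v = 4.32 km/s

From the circular-orbit relation v² = μ/r at r = 3830 km: μ = v²r = (3.34)² × 3830 = 42725.9 km³/s².
The Hohmann ellipse has a_t = (r₁ + r₂)/2 = 11715 km.
The periapsis of the transfer ellipse is at r = 3830 km.
Vis-viva: v = √[μ(2/r − 1/a_t)] = √[42725.9 × (2/3830 − 1/11715)] = 4.320 km/s.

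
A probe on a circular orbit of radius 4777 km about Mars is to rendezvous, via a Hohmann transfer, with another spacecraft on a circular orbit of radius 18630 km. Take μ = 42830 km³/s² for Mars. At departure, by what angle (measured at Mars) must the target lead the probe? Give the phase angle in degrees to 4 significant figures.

φ = 90.38°

Transfer-ellipse semi-major axis a_t = (r₁ + r₂)/2 = (4777 + 18630)/2 = 11703.5 km.
Transfer time t = π√(a_t³/μ) = 19219.8 s.
The target's mean motion on its circular orbit is ω₂ = √(μ/r₂³) = 8.13869×10^-5 rad/s.
Angle swept by the target during transfer: ω₂·t = 1.5642 rad = 89.62°.
The probe traverses 180° on the transfer ellipse, so the target must lead by 180° − 89.62° = 90.38°.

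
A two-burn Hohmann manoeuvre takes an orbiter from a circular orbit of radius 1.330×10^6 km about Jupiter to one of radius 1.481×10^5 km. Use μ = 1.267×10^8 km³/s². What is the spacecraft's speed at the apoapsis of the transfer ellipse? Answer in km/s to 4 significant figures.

v = 4.369 km/s

The Hohmann ellipse has a_t = (r₁ + r₂)/2 = 7.3905×10^5 km.
The apoapsis of the transfer ellipse is at r = 1.330×10^6 km.
Vis-viva: v = √[μ(2/r − 1/a_t)] = √[1.267×10^8 × (2/1.330×10^6 − 1/7.3905×10^5)] = 4.369 km/s.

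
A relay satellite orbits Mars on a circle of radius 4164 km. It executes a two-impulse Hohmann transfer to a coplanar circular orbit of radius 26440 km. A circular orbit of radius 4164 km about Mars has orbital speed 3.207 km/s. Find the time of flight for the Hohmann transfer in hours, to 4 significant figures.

t = 7.982 hours

From the circular-orbit relation v² = μ/r at r = 4164 km: μ = v²r = (3.207)² × 4164 = 42826.1 km³/s².
Transfer-ellipse semi-major axis a_t = (r₁ + r₂)/2 = (4164 + 26440)/2 = 15302 km.
Half the transfer-orbit period gives t = π√(a_t³/μ) = 28735 s.
Converting: 28735 s ÷ 3600 s/hour = 7.982 hours.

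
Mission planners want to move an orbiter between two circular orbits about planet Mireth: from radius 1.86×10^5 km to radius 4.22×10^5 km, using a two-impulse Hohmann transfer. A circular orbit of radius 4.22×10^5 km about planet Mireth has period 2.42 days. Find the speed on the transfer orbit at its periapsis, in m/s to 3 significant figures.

v = 22500 m/s

From Kepler's third law T² = 4π²r³/μ at r = 4.22×10^5 km, T = 2.42 days = 2.42 × 86400 s = 2.09088×10^5 s: μ = 4π²r³/T² = 6.78639×10^7 km³/s².
The Hohmann ellipse has a_t = (r₁ + r₂)/2 = 3.040×10^5 km.
The periapsis of the transfer ellipse is at r = 1.860×10^5 km.
Vis-viva: v = √[μ(2/r − 1/a_t)] = √[6.78639×10^7 × (2/1.860×10^5 − 1/3.040×10^5)] = 22.51 km/s.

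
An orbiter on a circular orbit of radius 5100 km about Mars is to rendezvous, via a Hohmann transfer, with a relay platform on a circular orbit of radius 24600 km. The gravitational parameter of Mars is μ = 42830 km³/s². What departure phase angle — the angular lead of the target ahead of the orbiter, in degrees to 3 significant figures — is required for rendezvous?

Semi-major axis of the transfer orbit: a_t = (5100 + 24600)/2 = 14850 km.
The half-period of the transfer ellipse is t = π√(a_t³/μ) = 27470.434 s.
Target angular speed ω₂ = √(μ/r₂³) = 5.3637852×10^-5 rad/s.
Angle swept by the target during transfer: ω₂·t = 1.47346 rad = 84.42°.
Arrival is 180° from departure on the ellipse, so φ = 180° − 84.42° = 95.6°.

φ = 95.6°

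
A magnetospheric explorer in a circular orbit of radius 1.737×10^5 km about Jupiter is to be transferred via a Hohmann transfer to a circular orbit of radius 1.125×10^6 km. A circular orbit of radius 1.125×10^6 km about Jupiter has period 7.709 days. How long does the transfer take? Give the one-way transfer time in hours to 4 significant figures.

From Kepler's third law T² = 4π²r³/μ at r = 1.125×10^6 km, T = 7.709 days = 7.709 × 86400 s = 6.660576×10^5 s: μ = 4π²r³/T² = 1.26705×10^8 km³/s².
The Hohmann ellipse has a_t = (r₁ + r₂)/2 = 6.4935×10^5 km.
Transfer time t = π√(a_t³/μ) = π√((6.4935×10^5)³ / 1.26705×10^8) = 1.4604×10^5 s.
Converting: 1.4604×10^5 s ÷ 3600 s/hour = 40.57 hours.

t = 40.57 hours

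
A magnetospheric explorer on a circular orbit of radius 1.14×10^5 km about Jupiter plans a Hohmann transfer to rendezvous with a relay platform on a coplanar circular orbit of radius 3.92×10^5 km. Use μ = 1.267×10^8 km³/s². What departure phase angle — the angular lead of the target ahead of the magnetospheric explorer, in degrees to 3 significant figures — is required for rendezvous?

The Hohmann ellipse has a_t = (r₁ + r₂)/2 = 2.530×10^5 km.
The half-period of the transfer ellipse is t = π√(a_t³/μ) = 35520 s.
Target angular speed ω₂ = √(μ/r₂³) = 4.586×10^-5 rad/s.
Angle swept by the target during transfer: ω₂·t = 1.629 rad = 93.33°.
The magnetospheric explorer traverses 180° on the transfer ellipse, so the target must lead by 180° − 93.33° = 86.7°.

φ = 86.7°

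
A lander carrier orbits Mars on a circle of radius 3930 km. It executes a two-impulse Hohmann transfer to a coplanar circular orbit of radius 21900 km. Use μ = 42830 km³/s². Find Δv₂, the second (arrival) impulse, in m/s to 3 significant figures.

Δv₂ = 627 m/s

The Hohmann ellipse has a_t = (r₁ + r₂)/2 = 12915 km.
Circular speed at r = 21900 km: v_c = √(μ/r) = 1.39847 km/s.
Vis-viva on the transfer ellipse at r = 21900 km gives v_t = √[μ(2/r − 1/a_t)] = 0.771438 km/s.
Δv₂ = |v_t − v_c| = |0.771438 − 1.39847| = 0.6270 km/s.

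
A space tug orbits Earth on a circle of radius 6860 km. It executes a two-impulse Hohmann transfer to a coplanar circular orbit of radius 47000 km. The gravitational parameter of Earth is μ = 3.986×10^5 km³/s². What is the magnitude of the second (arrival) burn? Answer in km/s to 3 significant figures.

The Hohmann ellipse has a_t = (r₁ + r₂)/2 = 26930 km.
Circular speed at r = 47000 km: v_c = √(μ/r) = 2.912 km/s.
Transfer-orbit speed at the same r (vis-viva, a = a_t): v_t = √[μ(2/r − 1/a_t)] = 1.470 km/s.
Δv₂ = |v_t − v_c| = |1.470 − 2.912| = 1.442 km/s.

Δv₂ = 1.44 km/s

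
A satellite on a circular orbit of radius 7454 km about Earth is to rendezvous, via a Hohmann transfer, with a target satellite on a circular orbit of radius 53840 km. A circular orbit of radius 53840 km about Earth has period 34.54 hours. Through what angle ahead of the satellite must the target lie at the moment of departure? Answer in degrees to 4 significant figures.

From Kepler's third law T² = 4π²r³/μ at r = 53840 km, T = 34.54 hours = 34.54 × 3600 s = 1.24344×10^5 s: μ = 4π²r³/T² = 3.98497×10^5 km³/s².
The Hohmann ellipse has a_t = (r₁ + r₂)/2 = 30647 km.
Transfer time t = π√(a_t³/μ) = 26700 s.
The target's mean motion on its circular orbit is ω₂ = √(μ/r₂³) = 5.053×10^-5 rad/s.
Angle swept by the target during transfer: ω₂·t = 1.3492 rad = 77.30°.
The satellite traverses 180° on the transfer ellipse, so the target must lead by 180° − 77.30° = 102.7°.

φ = 102.7°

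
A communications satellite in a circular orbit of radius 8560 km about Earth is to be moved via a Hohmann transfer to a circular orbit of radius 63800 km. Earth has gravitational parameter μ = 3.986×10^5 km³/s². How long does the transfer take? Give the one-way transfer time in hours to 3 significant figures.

t = 9.51 hours

Semi-major axis of the transfer orbit: a_t = (8560 + 63800)/2 = 36180 km.
Half the transfer-orbit period gives t = π√(a_t³/μ) = 34240 s.
Converting: 34240 s ÷ 3600 s/hour = 9.51 hours.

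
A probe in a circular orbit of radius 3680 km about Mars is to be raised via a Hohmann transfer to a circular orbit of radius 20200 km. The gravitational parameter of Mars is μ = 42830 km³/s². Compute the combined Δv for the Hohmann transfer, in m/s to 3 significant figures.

Δv = 1670 m/s

The Hohmann ellipse has a_t = (r₁ + r₂)/2 = 11940 km.
At r₁ the circular-orbit speed is v₁ = √(μ/r₁) = 3.4115 km/s.
Transfer-orbit speed at r₁ (vis-viva equation): v_p = √[μ(2/r₁ − 1/a_t)] = 4.4373 km/s.
First burn Δv₁ = |v_p − v₁| = 1.026 km/s.
Circular speed at r₂: v₂ = √(μ/r₂) = 1.4561 km/s.
Transfer-orbit speed at r₂: v_a = √[μ(2/r₂ − 1/a_t)] = 0.80839 km/s.
Second burn Δv₂ = |v₂ − v_a| = 0.6477 km/s.
Total Δv = Δv₁ + Δv₂ = 1.674 km/s.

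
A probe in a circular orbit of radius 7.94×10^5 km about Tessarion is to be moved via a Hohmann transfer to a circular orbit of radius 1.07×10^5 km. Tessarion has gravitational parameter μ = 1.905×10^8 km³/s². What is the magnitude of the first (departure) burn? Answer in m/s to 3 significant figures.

The Hohmann ellipse has a_t = (r₁ + r₂)/2 = 4.505×10^5 km.
On the circular orbit at r = 7.940×10^5 km, v_c = √(μ/r) = 15.49 km/s.
Vis-viva on the transfer ellipse at r = 7.940×10^5 km gives v_t = √[μ(2/r − 1/a_t)] = 7.549 km/s.
Δv₁ = |v_t − v_c| = |7.549 − 15.49| = 7.941 km/s.

Δv₁ = 7940 m/s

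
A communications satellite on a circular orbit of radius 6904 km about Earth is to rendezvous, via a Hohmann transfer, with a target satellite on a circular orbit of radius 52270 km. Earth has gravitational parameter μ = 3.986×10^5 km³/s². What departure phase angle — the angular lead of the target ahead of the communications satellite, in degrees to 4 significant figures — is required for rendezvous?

Semi-major axis of the transfer orbit: a_t = (6904 + 52270)/2 = 29587 km.
The half-period of the transfer ellipse is t = π√(a_t³/μ) = 25320 s.
The target's mean motion on its circular orbit is ω₂ = √(μ/r₂³) = 5.283×10^-5 rad/s.
Angle swept by the target during transfer: ω₂·t = 1.338 rad = 76.66°.
The communications satellite traverses 180° on the transfer ellipse, so the target must lead by 180° − 76.66° = 103.3°.

φ = 103.3°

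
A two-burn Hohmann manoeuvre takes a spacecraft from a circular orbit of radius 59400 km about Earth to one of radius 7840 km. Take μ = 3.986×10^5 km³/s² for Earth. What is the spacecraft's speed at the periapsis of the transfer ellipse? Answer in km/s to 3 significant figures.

v = 9.48 km/s

Semi-major axis of the transfer orbit: a_t = (59400 + 7840)/2 = 33620 km.
The periapsis of the transfer ellipse is at r = 7840 km.
From the vis-viva equation, v = √[μ(2/r − 1/a_t)] = 9.478 km/s.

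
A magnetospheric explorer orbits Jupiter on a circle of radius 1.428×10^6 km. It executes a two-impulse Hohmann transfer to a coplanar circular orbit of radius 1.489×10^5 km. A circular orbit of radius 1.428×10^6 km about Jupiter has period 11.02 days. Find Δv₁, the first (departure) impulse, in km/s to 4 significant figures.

From Kepler's third law T² = 4π²r³/μ at r = 1.428×10^6 km, T = 11.02 days = 11.02 × 86400 s = 9.52128×10^5 s: μ = 4π²r³/T² = 1.26810×10^8 km³/s².
Transfer-ellipse semi-major axis a_t = (r₁ + r₂)/2 = (1.428×10^6 + 1.489×10^5)/2 = 7.8845×10^5 km.
On the circular orbit at r = 1.428×10^6 km, v_c = √(μ/r) = 9.4235 km/s.
Vis-viva on the transfer ellipse at r = 1.428×10^6 km gives v_t = √[μ(2/r − 1/a_t)] = 4.0952 km/s.
Δv₁ = |v_t − v_c| = |4.0952 − 9.4235| = 5.328 km/s.

Δv₁ = 5.328 km/s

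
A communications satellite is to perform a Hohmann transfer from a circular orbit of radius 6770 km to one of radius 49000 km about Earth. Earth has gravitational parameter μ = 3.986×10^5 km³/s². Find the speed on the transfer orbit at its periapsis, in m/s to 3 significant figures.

v = 10200 m/s

The Hohmann ellipse has a_t = (r₁ + r₂)/2 = 27885 km.
At periapsis, r = 6770 km.
Vis-viva: v = √[μ(2/r − 1/a_t)] = √[3.986×10^5 × (2/6770 − 1/27885)] = 10.17 km/s.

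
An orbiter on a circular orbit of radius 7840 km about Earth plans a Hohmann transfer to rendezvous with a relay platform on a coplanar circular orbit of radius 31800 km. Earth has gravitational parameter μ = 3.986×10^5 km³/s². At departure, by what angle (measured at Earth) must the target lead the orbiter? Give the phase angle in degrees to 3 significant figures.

Transfer-ellipse semi-major axis a_t = (r₁ + r₂)/2 = (7840 + 31800)/2 = 19820 km.
The half-period of the transfer ellipse is t = π√(a_t³/μ) = 13885 s.
Target angular speed ω₂ = √(μ/r₂³) = 1.1133×10^-4 rad/s.
Angle swept by the target during transfer: ω₂·t = 1.5458 rad = 88.57°.
The orbiter traverses 180° on the transfer ellipse, so the target must lead by 180° − 88.57° = 91.4°.

φ = 91.4°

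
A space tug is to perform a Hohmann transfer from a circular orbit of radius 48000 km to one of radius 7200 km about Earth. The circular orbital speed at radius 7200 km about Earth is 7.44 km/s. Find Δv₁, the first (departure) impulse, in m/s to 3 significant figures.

From the circular-orbit relation v² = μ/r at r = 7200 km: μ = v²r = (7.44)² × 7200 = 3.98546×10^5 km³/s².
The Hohmann ellipse has a_t = (r₁ + r₂)/2 = 27600 km.
On the circular orbit at r = 48000 km, v_c = √(μ/r) = 2.8815 km/s.
Transfer-orbit speed at the same r (vis-viva, a = a_t): v_t = √[μ(2/r − 1/a_t)] = 1.4717 km/s.
Δv₁ = |v_t − v_c| = |1.4717 − 2.8815| = 1.410 km/s.

Δv₁ = 1410 m/s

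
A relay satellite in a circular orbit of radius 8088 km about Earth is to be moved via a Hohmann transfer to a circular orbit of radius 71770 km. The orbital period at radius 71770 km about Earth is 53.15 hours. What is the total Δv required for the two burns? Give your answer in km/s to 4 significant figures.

Δv = 3.688 km/s

From Kepler's third law T² = 4π²r³/μ at r = 71770 km, T = 53.15 hours = 53.15 × 3600 s = 1.9134×10^5 s: μ = 4π²r³/T² = 3.98636×10^5 km³/s².
Transfer-ellipse semi-major axis a_t = (r₁ + r₂)/2 = (8088 + 71770)/2 = 39929 km.
At r₁ the circular-orbit speed is v₁ = √(μ/r₁) = 7.020 km/s.
Transfer-orbit speed at r₁ (vis-viva equation): v_p = √[μ(2/r₁ − 1/a_t)] = 9.412 km/s.
First burn Δv₁ = |v_p − v₁| = 2.392 km/s.
Circular speed at r₂: v₂ = √(μ/r₂) = 2.357 km/s.
Transfer-orbit speed at r₂: v_a = √[μ(2/r₂ − 1/a_t)] = 1.061 km/s.
Second burn Δv₂ = |v₂ − v_a| = 1.296 km/s.
Total Δv = Δv₁ + Δv₂ = 3.688 km/s.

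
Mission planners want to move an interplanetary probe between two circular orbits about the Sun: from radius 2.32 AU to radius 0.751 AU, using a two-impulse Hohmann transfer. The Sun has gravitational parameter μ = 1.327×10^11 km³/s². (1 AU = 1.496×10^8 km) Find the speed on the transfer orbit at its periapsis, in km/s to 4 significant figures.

In km: r₁ = 2.32 × 1.496×10^8 = 3.47072×10^8 km; r₂ = 0.751 × 1.496×10^8 = 1.123496×10^8 km.
The Hohmann ellipse has a_t = (r₁ + r₂)/2 = 2.297108×10^8 km.
At periapsis, r = 1.123496×10^8 km.
From the vis-viva equation, v = √[μ(2/r − 1/a_t)] = 42.24 km/s.

v = 42.24 km/s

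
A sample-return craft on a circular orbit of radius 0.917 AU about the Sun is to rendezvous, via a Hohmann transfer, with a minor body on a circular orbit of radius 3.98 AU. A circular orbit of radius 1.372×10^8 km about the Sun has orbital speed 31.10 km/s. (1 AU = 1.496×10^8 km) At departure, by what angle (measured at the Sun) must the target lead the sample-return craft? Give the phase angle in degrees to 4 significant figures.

φ = 93.14°

From the circular-orbit relation v² = μ/r at r = 1.372×10^8 km: μ = v²r = (31.10)² × 1.372×10^8 = 1.32701×10^11 km³/s².
In km: r₁ = 0.917 × 1.496×10^8 = 1.371832×10^8 km; r₂ = 3.98 × 1.496×10^8 = 5.95408×10^8 km.
Transfer-ellipse semi-major axis a_t = (r₁ + r₂)/2 = (1.371832×10^8 + 5.95408×10^8)/2 = 3.662956×10^8 km.
The half-period of the transfer ellipse is t = π√(a_t³/μ) = 6.046×10^7 s.
Target angular speed ω₂ = √(μ/r₂³) = 2.507×10^-8 rad/s.
Angle swept by the target during transfer: ω₂·t = 1.516 rad = 86.86°.
Arrival is 180° from departure on the ellipse, so φ = 180° − 86.86° = 93.14°.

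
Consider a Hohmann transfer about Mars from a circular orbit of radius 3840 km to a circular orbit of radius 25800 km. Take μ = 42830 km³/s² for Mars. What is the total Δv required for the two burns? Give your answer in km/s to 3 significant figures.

Δv = 1.70 km/s

Transfer-ellipse semi-major axis a_t = (r₁ + r₂)/2 = (3840 + 25800)/2 = 14820 km.
At r₁ the circular-orbit speed is v₁ = √(μ/r₁) = 3.3397 km/s.
On the transfer ellipse at r₁, v² = μ(2/r − 1/a) gives v_p = √[μ(2/r₁ − 1/a_t)] = 4.4065 km/s.
First burn Δv₁ = |v_p − v₁| = 1.0668 km/s.
Circular speed at r₂: v₂ = √(μ/r₂) = 1.28844 km/s.
Transfer-orbit speed at r₂: v_a = √[μ(2/r₂ − 1/a_t)] = 0.655852 km/s.
Second burn Δv₂ = |v₂ − v_a| = 0.63259 km/s.
Δv = Δv₁ + Δv₂ = 1.0668 + 0.63259 = 1.699 km/s.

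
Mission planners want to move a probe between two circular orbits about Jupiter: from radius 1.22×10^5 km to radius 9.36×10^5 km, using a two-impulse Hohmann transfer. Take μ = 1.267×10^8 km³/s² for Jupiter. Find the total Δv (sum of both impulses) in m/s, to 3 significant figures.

Transfer-ellipse semi-major axis a_t = (r₁ + r₂)/2 = (1.220×10^5 + 9.360×10^5)/2 = 5.290×10^5 km.
At r₁ the circular-orbit speed is v₁ = √(μ/r₁) = 32.23 km/s.
Transfer-orbit speed at r₁ (vis-viva equation): v_p = √[μ(2/r₁ − 1/a_t)] = 42.87 km/s.
First burn Δv₁ = |v_p − v₁| = 10.64 km/s.
Circular speed at r₂: v₂ = √(μ/r₂) = 11.6346 km/s.
Transfer-orbit speed at r₂: v_a = √[μ(2/r₂ − 1/a_t)] = 5.58731 km/s.
Second burn Δv₂ = |v₂ − v_a| = 6.047 km/s.
Δv = Δv₁ + Δv₂ = 10.64 + 6.047 = 16.69 km/s.

Δv = 16700 m/s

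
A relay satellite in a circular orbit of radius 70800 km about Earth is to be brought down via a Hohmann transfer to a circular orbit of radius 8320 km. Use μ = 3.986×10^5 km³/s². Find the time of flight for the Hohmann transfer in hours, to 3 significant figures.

t = 10.9 hours

The Hohmann ellipse has a_t = (r₁ + r₂)/2 = 39560 km.
Transfer time t = π√(a_t³/μ) = π√((39560)³ / 3.986×10^5) = 39150 s.
Converting: 39150 s ÷ 3600 s/hour = 10.9 hours.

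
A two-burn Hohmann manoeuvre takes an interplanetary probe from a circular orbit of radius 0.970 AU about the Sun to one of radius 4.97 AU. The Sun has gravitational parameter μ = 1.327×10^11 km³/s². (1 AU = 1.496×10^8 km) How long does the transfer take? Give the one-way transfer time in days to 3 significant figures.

t = 935 days

In km: r₁ = 0.970 × 1.496×10^8 = 1.45112×10^8 km; r₂ = 4.97 × 1.496×10^8 = 7.43512×10^8 km.
Semi-major axis of the transfer orbit: a_t = (1.45112×10^8 + 7.43512×10^8)/2 = 4.44312×10^8 km.
Transfer time t = π√(a_t³/μ) = π√((4.44312×10^8)³ / 1.327×10^11) = 8.077×10^7 s.
Converting: 8.077×10^7 s ÷ 86400 s/day = 935 days.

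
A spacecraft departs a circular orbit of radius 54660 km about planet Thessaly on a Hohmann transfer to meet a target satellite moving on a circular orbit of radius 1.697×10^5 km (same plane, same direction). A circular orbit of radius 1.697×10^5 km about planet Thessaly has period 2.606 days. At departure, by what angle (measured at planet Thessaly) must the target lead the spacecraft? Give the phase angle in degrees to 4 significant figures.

From Kepler's third law T² = 4π²r³/μ at r = 1.697×10^5 km, T = 2.606 days = 2.606 × 86400 s = 2.251584×10^5 s: μ = 4π²r³/T² = 3.80565×10^6 km³/s².
The Hohmann ellipse has a_t = (r₁ + r₂)/2 = 1.1218×10^5 km.
The half-period of the transfer ellipse is t = π√(a_t³/μ) = 60507 s.
Target angular speed ω₂ = √(μ/r₂³) = 2.7906×10^-5 rad/s.
Angle swept by the target during transfer: ω₂·t = 1.6885 rad = 96.74°.
Arrival is 180° from departure on the ellipse, so φ = 180° − 96.74° = 83.26°.

φ = 83.26°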